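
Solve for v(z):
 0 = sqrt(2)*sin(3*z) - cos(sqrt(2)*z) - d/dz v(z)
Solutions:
 v(z) = C1 - sqrt(2)*sin(sqrt(2)*z)/2 - sqrt(2)*cos(3*z)/3


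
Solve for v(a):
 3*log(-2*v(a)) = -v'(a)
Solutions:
 Integral(1/(log(-_y) + log(2)), (_y, v(a)))/3 = C1 - a


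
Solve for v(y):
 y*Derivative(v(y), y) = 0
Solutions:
 v(y) = C1


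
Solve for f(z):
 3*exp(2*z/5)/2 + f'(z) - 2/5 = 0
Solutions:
 f(z) = C1 + 2*z/5 - 15*exp(2*z/5)/4


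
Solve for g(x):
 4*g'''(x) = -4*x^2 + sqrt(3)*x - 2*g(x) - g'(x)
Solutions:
 g(x) = C1*exp(-3^(1/3)*x*(-(18 + sqrt(327))^(1/3) + 3^(1/3)/(18 + sqrt(327))^(1/3))/12)*sin(3^(1/6)*x*(3/(18 + sqrt(327))^(1/3) + 3^(2/3)*(18 + sqrt(327))^(1/3))/12) + C2*exp(-3^(1/3)*x*(-(18 + sqrt(327))^(1/3) + 3^(1/3)/(18 + sqrt(327))^(1/3))/12)*cos(3^(1/6)*x*(3/(18 + sqrt(327))^(1/3) + 3^(2/3)*(18 + sqrt(327))^(1/3))/12) + C3*exp(3^(1/3)*x*(-(18 + sqrt(327))^(1/3) + 3^(1/3)/(18 + sqrt(327))^(1/3))/6) - 2*x^2 + sqrt(3)*x/2 + 2*x - 1 - sqrt(3)/4


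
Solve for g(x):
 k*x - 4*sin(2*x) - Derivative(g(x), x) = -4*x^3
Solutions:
 g(x) = C1 + k*x^2/2 + x^4 + 2*cos(2*x)


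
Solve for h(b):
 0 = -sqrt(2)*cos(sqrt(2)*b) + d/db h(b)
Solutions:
 h(b) = C1 + sin(sqrt(2)*b)


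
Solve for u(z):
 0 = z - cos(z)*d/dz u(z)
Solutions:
 u(z) = C1 + Integral(z/cos(z), z)


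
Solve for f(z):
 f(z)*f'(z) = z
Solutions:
 f(z) = -sqrt(C1 + z^2)
 f(z) = sqrt(C1 + z^2)


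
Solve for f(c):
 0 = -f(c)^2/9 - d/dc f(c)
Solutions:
 f(c) = 9/(C1 + c)


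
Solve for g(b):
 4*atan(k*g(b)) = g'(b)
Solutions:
 Integral(1/atan(_y*k), (_y, g(b))) = C1 + 4*b


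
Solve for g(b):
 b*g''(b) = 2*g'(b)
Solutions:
 g(b) = C1 + C2*b^3


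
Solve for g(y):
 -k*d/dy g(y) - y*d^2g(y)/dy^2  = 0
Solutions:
 g(y) = C1 + y^(1 - re(k))*(C2*sin(log(y)*Abs(im(k))) + C3*cos(log(y)*im(k)))


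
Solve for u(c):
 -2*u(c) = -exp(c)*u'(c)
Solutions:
 u(c) = C1*exp(-2*exp(-c))


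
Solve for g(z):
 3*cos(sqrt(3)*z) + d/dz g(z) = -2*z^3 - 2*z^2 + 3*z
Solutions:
 g(z) = C1 - z^4/2 - 2*z^3/3 + 3*z^2/2 - sqrt(3)*sin(sqrt(3)*z)


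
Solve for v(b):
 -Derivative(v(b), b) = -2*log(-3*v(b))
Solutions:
 -Integral(1/(log(-_y) + log(3)), (_y, v(b)))/2 = C1 - b


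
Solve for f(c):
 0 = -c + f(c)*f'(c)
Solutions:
 f(c) = -sqrt(C1 + c^2)
 f(c) = sqrt(C1 + c^2)


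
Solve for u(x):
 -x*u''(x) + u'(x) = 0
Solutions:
 u(x) = C1 + C2*x^2


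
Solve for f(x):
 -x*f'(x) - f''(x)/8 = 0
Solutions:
 f(x) = C1 + C2*erf(2*x)


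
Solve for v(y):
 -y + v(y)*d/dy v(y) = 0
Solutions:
 v(y) = -sqrt(C1 + y^2)
 v(y) = sqrt(C1 + y^2)


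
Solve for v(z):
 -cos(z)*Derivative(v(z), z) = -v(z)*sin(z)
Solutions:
 v(z) = C1/cos(z)


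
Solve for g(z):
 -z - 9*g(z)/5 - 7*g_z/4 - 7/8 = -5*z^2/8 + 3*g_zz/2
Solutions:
 g(z) = 25*z^2/72 - 1595*z/1296 + (C1*sin(sqrt(3095)*z/60) + C2*cos(sqrt(3095)*z/60))*exp(-7*z/12) + 6145/46656


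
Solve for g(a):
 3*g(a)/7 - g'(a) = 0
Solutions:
 g(a) = C1*exp(3*a/7)


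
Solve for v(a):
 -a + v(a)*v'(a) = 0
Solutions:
 v(a) = -sqrt(C1 + a^2)
 v(a) = sqrt(C1 + a^2)


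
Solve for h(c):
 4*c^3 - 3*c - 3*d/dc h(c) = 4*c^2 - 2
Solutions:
 h(c) = C1 + c^4/3 - 4*c^3/9 - c^2/2 + 2*c/3


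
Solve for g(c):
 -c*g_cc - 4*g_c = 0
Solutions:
 g(c) = C1 + C2/c^3


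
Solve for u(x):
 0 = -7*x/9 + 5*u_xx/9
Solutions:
 u(x) = C1 + C2*x + 7*x^3/30


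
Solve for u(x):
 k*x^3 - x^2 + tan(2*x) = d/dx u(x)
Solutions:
 u(x) = C1 + k*x^4/4 - x^3/3 - log(cos(2*x))/2


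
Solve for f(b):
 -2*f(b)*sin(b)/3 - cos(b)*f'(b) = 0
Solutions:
 f(b) = C1*cos(b)^(2/3)


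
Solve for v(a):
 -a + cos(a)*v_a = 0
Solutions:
 v(a) = C1 + Integral(a/cos(a), a)


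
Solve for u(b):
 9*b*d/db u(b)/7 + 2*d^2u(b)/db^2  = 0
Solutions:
 u(b) = C1 + C2*erf(3*sqrt(7)*b/14)


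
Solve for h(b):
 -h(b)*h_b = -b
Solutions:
 h(b) = -sqrt(C1 + b^2)
 h(b) = sqrt(C1 + b^2)


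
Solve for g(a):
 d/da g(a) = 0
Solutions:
 g(a) = C1


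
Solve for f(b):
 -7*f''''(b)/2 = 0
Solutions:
 f(b) = C1 + C2*b + C3*b^2 + C4*b^3


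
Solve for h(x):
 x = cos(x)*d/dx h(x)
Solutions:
 h(x) = C1 + Integral(x/cos(x), x)


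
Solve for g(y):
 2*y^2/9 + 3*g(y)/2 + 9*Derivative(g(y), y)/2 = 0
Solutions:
 g(y) = C1*exp(-y/3) - 4*y^2/27 + 8*y/9 - 8/3


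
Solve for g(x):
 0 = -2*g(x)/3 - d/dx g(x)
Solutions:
 g(x) = C1*exp(-2*x/3)


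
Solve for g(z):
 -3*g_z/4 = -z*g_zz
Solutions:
 g(z) = C1 + C2*z^(7/4)


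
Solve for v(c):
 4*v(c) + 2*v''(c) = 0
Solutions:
 v(c) = C1*sin(sqrt(2)*c) + C2*cos(sqrt(2)*c)


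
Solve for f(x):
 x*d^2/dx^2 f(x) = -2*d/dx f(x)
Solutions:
 f(x) = C1 + C2/x


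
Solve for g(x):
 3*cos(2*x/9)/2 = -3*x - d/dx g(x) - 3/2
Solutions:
 g(x) = C1 - 3*x^2/2 - 3*x/2 - 27*sin(x/9)*cos(x/9)/2


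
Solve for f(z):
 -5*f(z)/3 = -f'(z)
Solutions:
 f(z) = C1*exp(5*z/3)


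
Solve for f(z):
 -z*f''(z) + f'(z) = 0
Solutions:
 f(z) = C1 + C2*z^2


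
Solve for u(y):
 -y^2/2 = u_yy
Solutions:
 u(y) = C1 + C2*y - y^4/24


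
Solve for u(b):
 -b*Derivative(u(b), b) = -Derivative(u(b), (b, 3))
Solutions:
 u(b) = C1 + Integral(C2*airyai(b) + C3*airybi(b), b)


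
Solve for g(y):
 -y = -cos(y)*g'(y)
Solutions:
 g(y) = C1 + Integral(y/cos(y), y)


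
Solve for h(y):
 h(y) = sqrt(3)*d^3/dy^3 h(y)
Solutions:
 h(y) = C3*exp(3^(5/6)*y/3) + (C1*sin(3^(1/3)*y/2) + C2*cos(3^(1/3)*y/2))*exp(-3^(5/6)*y/6)


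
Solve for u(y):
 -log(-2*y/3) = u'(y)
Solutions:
 u(y) = C1 - y*log(-y) + y*(-log(2) + 1 + log(3))


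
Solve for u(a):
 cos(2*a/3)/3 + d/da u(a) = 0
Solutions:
 u(a) = C1 - sin(2*a/3)/2


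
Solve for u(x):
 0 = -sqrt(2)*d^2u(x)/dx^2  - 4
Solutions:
 u(x) = C1 + C2*x - sqrt(2)*x^2


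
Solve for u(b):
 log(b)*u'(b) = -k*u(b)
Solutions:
 u(b) = C1*exp(-k*li(b))


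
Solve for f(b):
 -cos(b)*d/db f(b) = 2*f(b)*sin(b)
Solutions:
 f(b) = C1*cos(b)^2


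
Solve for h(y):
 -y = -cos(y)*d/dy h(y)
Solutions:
 h(y) = C1 + Integral(y/cos(y), y)


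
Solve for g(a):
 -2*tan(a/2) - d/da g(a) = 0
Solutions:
 g(a) = C1 + 4*log(cos(a/2))


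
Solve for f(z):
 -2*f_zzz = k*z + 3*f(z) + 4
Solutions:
 f(z) = C3*exp(-2^(2/3)*3^(1/3)*z/2) - k*z/3 + (C1*sin(2^(2/3)*3^(5/6)*z/4) + C2*cos(2^(2/3)*3^(5/6)*z/4))*exp(2^(2/3)*3^(1/3)*z/4) - 4/3


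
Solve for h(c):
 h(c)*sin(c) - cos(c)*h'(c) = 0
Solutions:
 h(c) = C1/cos(c)


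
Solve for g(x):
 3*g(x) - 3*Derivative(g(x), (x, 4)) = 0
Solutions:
 g(x) = C1*exp(-x) + C2*exp(x) + C3*sin(x) + C4*cos(x)


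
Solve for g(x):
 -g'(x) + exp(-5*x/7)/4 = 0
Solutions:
 g(x) = C1 - 7*exp(-5*x/7)/20


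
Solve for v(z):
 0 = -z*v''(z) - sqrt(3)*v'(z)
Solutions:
 v(z) = C1 + C2*z^(1 - sqrt(3))


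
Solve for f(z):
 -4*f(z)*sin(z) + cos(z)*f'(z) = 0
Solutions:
 f(z) = C1/cos(z)^4


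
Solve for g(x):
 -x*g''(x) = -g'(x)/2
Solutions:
 g(x) = C1 + C2*x^(3/2)


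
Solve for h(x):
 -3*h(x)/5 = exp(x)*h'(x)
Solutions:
 h(x) = C1*exp(3*exp(-x)/5)


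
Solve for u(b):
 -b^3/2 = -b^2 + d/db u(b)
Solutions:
 u(b) = C1 - b^4/8 + b^3/3


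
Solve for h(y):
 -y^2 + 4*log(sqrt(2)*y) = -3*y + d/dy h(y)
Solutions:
 h(y) = C1 - y^3/3 + 3*y^2/2 + 4*y*log(y) - 4*y + y*log(4)


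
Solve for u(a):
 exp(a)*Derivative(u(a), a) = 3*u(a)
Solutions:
 u(a) = C1*exp(-3*exp(-a))


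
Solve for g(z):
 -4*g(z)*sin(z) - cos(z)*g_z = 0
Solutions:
 g(z) = C1*cos(z)^4


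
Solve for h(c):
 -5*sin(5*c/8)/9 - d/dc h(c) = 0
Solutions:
 h(c) = C1 + 8*cos(5*c/8)/9


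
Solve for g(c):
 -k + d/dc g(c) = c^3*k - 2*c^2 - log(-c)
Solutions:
 g(c) = C1 + c^4*k/4 - 2*c^3/3 + c*(k + 1) - c*log(-c)


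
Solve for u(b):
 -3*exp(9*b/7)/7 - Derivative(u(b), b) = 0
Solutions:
 u(b) = C1 - exp(9*b/7)/3


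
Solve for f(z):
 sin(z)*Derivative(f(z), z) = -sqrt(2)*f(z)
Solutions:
 f(z) = C1*(cos(z) + 1)^(sqrt(2)/2)/(cos(z) - 1)^(sqrt(2)/2)


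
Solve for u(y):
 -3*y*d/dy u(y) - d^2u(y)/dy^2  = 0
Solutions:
 u(y) = C1 + C2*erf(sqrt(6)*y/2)


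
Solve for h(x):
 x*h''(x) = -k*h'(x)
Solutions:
 h(x) = C1 + x^(1 - re(k))*(C2*sin(log(x)*Abs(im(k))) + C3*cos(log(x)*im(k)))


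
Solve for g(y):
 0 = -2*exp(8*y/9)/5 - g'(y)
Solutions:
 g(y) = C1 - 9*exp(8*y/9)/20


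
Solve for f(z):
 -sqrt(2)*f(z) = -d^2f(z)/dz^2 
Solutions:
 f(z) = C1*exp(-2^(1/4)*z) + C2*exp(2^(1/4)*z)


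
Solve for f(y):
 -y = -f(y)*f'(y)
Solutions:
 f(y) = -sqrt(C1 + y^2)
 f(y) = sqrt(C1 + y^2)


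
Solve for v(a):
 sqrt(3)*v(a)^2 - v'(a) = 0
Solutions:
 v(a) = -1/(C1 + sqrt(3)*a)


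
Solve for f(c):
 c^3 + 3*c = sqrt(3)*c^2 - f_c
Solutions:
 f(c) = C1 - c^4/4 + sqrt(3)*c^3/3 - 3*c^2/2


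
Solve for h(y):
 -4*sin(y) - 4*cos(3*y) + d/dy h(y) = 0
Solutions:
 h(y) = C1 + 4*sin(3*y)/3 - 4*cos(y)


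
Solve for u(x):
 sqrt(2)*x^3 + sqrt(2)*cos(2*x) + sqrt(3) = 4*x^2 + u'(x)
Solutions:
 u(x) = C1 + sqrt(2)*x^4/4 - 4*x^3/3 + sqrt(3)*x + sqrt(2)*sin(2*x)/2


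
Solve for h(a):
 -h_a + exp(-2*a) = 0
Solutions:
 h(a) = C1 - exp(-2*a)/2


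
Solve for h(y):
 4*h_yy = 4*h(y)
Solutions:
 h(y) = C1*exp(-y) + C2*exp(y)


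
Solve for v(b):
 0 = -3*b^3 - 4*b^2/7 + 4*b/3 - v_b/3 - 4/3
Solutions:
 v(b) = C1 - 9*b^4/4 - 4*b^3/7 + 2*b^2 - 4*b


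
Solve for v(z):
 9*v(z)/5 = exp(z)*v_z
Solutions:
 v(z) = C1*exp(-9*exp(-z)/5)


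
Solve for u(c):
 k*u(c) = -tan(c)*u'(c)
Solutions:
 u(c) = C1*exp(-k*log(sin(c)))


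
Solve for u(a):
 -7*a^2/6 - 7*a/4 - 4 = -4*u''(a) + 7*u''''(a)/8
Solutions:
 u(a) = C1 + C2*a + C3*exp(-4*sqrt(14)*a/7) + C4*exp(4*sqrt(14)*a/7) + 7*a^4/288 + 7*a^3/96 + 433*a^2/768


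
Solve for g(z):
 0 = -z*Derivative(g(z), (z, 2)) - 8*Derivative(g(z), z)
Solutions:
 g(z) = C1 + C2/z^7


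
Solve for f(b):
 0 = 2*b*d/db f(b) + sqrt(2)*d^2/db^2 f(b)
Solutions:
 f(b) = C1 + C2*erf(2^(3/4)*b/2)


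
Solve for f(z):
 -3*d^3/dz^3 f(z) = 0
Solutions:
 f(z) = C1 + C2*z + C3*z^2


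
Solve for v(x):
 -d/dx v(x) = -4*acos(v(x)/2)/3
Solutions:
 Integral(1/acos(_y/2), (_y, v(x))) = C1 + 4*x/3


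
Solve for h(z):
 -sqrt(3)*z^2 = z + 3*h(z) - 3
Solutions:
 h(z) = -sqrt(3)*z^2/3 - z/3 + 1


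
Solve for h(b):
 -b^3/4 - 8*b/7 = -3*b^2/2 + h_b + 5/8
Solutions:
 h(b) = C1 - b^4/16 + b^3/2 - 4*b^2/7 - 5*b/8


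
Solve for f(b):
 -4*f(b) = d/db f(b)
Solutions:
 f(b) = C1*exp(-4*b)


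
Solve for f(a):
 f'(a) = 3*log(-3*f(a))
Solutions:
 -Integral(1/(log(-_y) + log(3)), (_y, f(a)))/3 = C1 - a


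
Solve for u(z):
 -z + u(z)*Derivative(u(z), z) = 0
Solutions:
 u(z) = -sqrt(C1 + z^2)
 u(z) = sqrt(C1 + z^2)


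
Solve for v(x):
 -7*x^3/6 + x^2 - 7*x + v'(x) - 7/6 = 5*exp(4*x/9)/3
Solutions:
 v(x) = C1 + 7*x^4/24 - x^3/3 + 7*x^2/2 + 7*x/6 + 15*exp(4*x/9)/4


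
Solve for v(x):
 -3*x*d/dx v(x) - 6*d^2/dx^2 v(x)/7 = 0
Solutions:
 v(x) = C1 + C2*erf(sqrt(7)*x/2)


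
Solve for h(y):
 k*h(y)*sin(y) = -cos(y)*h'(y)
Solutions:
 h(y) = C1*exp(k*log(cos(y)))


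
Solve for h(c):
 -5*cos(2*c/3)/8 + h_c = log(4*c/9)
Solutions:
 h(c) = C1 + c*log(c) - 2*c*log(3) - c + 2*c*log(2) + 15*sin(2*c/3)/16


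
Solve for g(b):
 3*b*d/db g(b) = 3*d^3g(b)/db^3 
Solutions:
 g(b) = C1 + Integral(C2*airyai(b) + C3*airybi(b), b)


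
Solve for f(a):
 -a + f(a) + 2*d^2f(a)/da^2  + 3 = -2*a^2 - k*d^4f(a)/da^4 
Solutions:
 f(a) = C1*exp(-a*sqrt((-sqrt(1 - k) - 1)/k)) + C2*exp(a*sqrt((-sqrt(1 - k) - 1)/k)) + C3*exp(-a*sqrt((sqrt(1 - k) - 1)/k)) + C4*exp(a*sqrt((sqrt(1 - k) - 1)/k)) - 2*a^2 + a + 5


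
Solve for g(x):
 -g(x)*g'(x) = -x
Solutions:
 g(x) = -sqrt(C1 + x^2)
 g(x) = sqrt(C1 + x^2)


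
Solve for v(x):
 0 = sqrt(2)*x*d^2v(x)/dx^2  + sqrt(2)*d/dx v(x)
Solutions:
 v(x) = C1 + C2*log(x)


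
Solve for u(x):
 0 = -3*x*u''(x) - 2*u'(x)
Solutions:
 u(x) = C1 + C2*x^(1/3)


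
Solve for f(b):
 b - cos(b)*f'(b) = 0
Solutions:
 f(b) = C1 + Integral(b/cos(b), b)


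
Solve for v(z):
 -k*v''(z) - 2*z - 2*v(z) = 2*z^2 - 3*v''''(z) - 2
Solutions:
 v(z) = C1*exp(-sqrt(6)*z*sqrt(k - sqrt(k^2 + 24))/6) + C2*exp(sqrt(6)*z*sqrt(k - sqrt(k^2 + 24))/6) + C3*exp(-sqrt(6)*z*sqrt(k + sqrt(k^2 + 24))/6) + C4*exp(sqrt(6)*z*sqrt(k + sqrt(k^2 + 24))/6) + k - z^2 - z + 1


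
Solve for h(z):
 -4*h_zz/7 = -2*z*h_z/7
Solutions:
 h(z) = C1 + C2*erfi(z/2)


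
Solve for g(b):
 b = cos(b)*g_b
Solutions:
 g(b) = C1 + Integral(b/cos(b), b)


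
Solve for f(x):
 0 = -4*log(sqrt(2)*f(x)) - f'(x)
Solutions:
 Integral(1/(2*log(_y) + log(2)), (_y, f(x)))/2 = C1 - x


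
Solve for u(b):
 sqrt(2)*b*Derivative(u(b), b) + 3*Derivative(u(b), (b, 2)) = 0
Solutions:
 u(b) = C1 + C2*erf(2^(3/4)*sqrt(3)*b/6)


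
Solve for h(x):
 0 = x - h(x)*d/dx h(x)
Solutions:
 h(x) = -sqrt(C1 + x^2)
 h(x) = sqrt(C1 + x^2)


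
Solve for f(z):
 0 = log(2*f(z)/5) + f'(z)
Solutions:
 Integral(1/(log(_y) - log(5) + log(2)), (_y, f(z))) = C1 - z


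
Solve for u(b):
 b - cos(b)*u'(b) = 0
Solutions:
 u(b) = C1 + Integral(b/cos(b), b)


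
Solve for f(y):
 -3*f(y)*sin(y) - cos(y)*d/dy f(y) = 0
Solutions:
 f(y) = C1*cos(y)^3


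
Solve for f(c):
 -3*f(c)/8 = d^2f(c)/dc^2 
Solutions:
 f(c) = C1*sin(sqrt(6)*c/4) + C2*cos(sqrt(6)*c/4)


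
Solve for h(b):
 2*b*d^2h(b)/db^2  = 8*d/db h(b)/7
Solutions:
 h(b) = C1 + C2*b^(11/7)


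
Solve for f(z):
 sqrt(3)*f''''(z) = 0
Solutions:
 f(z) = C1 + C2*z + C3*z^2 + C4*z^3


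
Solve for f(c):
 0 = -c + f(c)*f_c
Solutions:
 f(c) = -sqrt(C1 + c^2)
 f(c) = sqrt(C1 + c^2)


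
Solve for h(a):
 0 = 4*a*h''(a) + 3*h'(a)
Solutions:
 h(a) = C1 + C2*a^(1/4)


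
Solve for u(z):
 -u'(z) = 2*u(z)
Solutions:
 u(z) = C1*exp(-2*z)


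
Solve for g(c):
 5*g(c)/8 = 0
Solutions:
 g(c) = 0


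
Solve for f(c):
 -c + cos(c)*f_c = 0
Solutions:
 f(c) = C1 + Integral(c/cos(c), c)


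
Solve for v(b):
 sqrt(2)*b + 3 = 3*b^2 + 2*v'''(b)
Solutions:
 v(b) = C1 + C2*b + C3*b^2 - b^5/40 + sqrt(2)*b^4/48 + b^3/4


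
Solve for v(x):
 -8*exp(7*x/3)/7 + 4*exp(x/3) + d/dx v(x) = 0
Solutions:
 v(x) = C1 + 24*exp(7*x/3)/49 - 12*exp(x/3)


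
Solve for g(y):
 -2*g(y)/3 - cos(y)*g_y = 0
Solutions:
 g(y) = C1*(sin(y) - 1)^(1/3)/(sin(y) + 1)^(1/3)


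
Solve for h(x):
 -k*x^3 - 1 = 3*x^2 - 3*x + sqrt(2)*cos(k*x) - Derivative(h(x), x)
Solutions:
 h(x) = C1 + k*x^4/4 + x^3 - 3*x^2/2 + x + sqrt(2)*sin(k*x)/k


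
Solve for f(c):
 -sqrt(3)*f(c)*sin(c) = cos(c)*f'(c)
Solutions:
 f(c) = C1*cos(c)^(sqrt(3))


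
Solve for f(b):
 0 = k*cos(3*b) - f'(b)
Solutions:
 f(b) = C1 + k*sin(3*b)/3


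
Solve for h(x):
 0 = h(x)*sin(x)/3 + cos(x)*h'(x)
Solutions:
 h(x) = C1*cos(x)^(1/3)


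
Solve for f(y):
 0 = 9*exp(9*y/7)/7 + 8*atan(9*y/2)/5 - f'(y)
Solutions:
 f(y) = C1 + 8*y*atan(9*y/2)/5 + exp(9*y/7) - 8*log(81*y^2 + 4)/45


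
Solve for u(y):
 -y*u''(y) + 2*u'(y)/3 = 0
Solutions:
 u(y) = C1 + C2*y^(5/3)


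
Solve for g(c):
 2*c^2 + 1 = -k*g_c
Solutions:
 g(c) = C1 - 2*c^3/(3*k) - c/k


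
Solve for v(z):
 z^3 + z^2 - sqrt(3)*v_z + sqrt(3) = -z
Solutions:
 v(z) = C1 + sqrt(3)*z^4/12 + sqrt(3)*z^3/9 + sqrt(3)*z^2/6 + z


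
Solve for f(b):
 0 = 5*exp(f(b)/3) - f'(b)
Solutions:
 f(b) = 3*log(-1/(C1 + 5*b)) + 3*log(3)


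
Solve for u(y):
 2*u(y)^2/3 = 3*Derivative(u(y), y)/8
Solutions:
 u(y) = -9/(C1 + 16*y)


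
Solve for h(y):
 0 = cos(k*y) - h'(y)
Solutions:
 h(y) = C1 + sin(k*y)/k


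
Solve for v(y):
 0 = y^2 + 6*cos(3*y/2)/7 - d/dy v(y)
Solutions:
 v(y) = C1 + y^3/3 + 4*sin(3*y/2)/7


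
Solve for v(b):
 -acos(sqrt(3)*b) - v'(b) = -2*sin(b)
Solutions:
 v(b) = C1 - b*acos(sqrt(3)*b) + sqrt(3)*sqrt(1 - 3*b^2)/3 - 2*cos(b)


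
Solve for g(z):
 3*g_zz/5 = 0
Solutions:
 g(z) = C1 + C2*z


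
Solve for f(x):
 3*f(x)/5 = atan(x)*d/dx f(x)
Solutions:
 f(x) = C1*exp(3*Integral(1/atan(x), x)/5)


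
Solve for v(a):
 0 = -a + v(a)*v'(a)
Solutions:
 v(a) = -sqrt(C1 + a^2)
 v(a) = sqrt(C1 + a^2)


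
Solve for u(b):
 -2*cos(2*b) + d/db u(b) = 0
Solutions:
 u(b) = C1 + sin(2*b)


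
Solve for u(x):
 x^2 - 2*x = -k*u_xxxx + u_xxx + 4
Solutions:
 u(x) = C1 + C2*x + C3*x^2 + C4*exp(x/k) + x^5/60 + x^4*(k - 1)/12 + x^3*(k^2 - k - 2)/3


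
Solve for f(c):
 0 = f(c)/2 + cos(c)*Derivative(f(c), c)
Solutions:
 f(c) = C1*(sin(c) - 1)^(1/4)/(sin(c) + 1)^(1/4)


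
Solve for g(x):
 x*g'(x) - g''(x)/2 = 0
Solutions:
 g(x) = C1 + C2*erfi(x)


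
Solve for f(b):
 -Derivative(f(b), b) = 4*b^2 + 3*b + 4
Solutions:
 f(b) = C1 - 4*b^3/3 - 3*b^2/2 - 4*b


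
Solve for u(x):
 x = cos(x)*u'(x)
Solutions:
 u(x) = C1 + Integral(x/cos(x), x)


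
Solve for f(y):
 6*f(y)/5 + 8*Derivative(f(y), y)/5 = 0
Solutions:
 f(y) = C1*exp(-3*y/4)


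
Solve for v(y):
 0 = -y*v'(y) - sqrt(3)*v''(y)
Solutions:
 v(y) = C1 + C2*erf(sqrt(2)*3^(3/4)*y/6)


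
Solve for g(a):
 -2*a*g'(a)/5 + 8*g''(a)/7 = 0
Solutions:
 g(a) = C1 + C2*erfi(sqrt(70)*a/20)


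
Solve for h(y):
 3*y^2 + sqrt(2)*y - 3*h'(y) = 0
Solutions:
 h(y) = C1 + y^3/3 + sqrt(2)*y^2/6


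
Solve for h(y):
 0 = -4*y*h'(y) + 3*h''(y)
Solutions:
 h(y) = C1 + C2*erfi(sqrt(6)*y/3)


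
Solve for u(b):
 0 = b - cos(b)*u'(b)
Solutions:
 u(b) = C1 + Integral(b/cos(b), b)


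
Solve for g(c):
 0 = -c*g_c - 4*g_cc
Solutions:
 g(c) = C1 + C2*erf(sqrt(2)*c/4)


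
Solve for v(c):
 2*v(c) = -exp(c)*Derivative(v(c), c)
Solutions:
 v(c) = C1*exp(2*exp(-c))


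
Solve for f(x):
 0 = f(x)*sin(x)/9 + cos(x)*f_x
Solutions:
 f(x) = C1*cos(x)^(1/9)


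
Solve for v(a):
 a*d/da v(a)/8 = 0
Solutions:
 v(a) = C1


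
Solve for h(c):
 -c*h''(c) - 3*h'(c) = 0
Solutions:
 h(c) = C1 + C2/c^2


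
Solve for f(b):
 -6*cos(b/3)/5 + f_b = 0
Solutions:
 f(b) = C1 + 18*sin(b/3)/5


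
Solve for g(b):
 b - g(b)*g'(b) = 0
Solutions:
 g(b) = -sqrt(C1 + b^2)
 g(b) = sqrt(C1 + b^2)


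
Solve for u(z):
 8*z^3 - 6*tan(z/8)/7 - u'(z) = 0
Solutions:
 u(z) = C1 + 2*z^4 + 48*log(cos(z/8))/7


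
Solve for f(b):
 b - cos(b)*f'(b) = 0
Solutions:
 f(b) = C1 + Integral(b/cos(b), b)


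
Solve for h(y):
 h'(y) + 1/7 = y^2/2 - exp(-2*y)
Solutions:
 h(y) = C1 + y^3/6 - y/7 + exp(-2*y)/2


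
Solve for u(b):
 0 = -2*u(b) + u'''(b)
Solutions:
 u(b) = C3*exp(2^(1/3)*b) + (C1*sin(2^(1/3)*sqrt(3)*b/2) + C2*cos(2^(1/3)*sqrt(3)*b/2))*exp(-2^(1/3)*b/2)


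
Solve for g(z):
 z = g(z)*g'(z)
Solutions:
 g(z) = -sqrt(C1 + z^2)
 g(z) = sqrt(C1 + z^2)


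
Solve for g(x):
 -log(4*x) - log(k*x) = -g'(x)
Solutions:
 g(x) = C1 + x*(log(k) - 2 + 2*log(2)) + 2*x*log(x)


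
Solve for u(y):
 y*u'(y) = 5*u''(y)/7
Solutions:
 u(y) = C1 + C2*erfi(sqrt(70)*y/10)


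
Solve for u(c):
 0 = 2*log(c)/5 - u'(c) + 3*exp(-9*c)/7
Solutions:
 u(c) = C1 + 2*c*log(c)/5 - 2*c/5 - exp(-9*c)/21


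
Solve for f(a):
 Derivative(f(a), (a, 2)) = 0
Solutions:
 f(a) = C1 + C2*a


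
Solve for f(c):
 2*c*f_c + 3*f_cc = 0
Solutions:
 f(c) = C1 + C2*erf(sqrt(3)*c/3)


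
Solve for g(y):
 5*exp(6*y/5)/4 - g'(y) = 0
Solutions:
 g(y) = C1 + 25*exp(6*y/5)/24


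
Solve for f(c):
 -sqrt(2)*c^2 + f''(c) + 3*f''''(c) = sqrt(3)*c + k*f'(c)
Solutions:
 f(c) = C1 + C2*exp(2^(1/3)*c*(-2^(1/3)*(-9*k + sqrt(81*k^2 + 4))^(1/3) + 2/(-9*k + sqrt(81*k^2 + 4))^(1/3))/6) + C3*exp(2^(1/3)*c*(2^(1/3)*(-9*k + sqrt(81*k^2 + 4))^(1/3) - 2^(1/3)*sqrt(3)*I*(-9*k + sqrt(81*k^2 + 4))^(1/3) + 8/((-1 + sqrt(3)*I)*(-9*k + sqrt(81*k^2 + 4))^(1/3)))/12) + C4*exp(2^(1/3)*c*(2^(1/3)*(-9*k + sqrt(81*k^2 + 4))^(1/3) + 2^(1/3)*sqrt(3)*I*(-9*k + sqrt(81*k^2 + 4))^(1/3) - 8/((1 + sqrt(3)*I)*(-9*k + sqrt(81*k^2 + 4))^(1/3)))/12) - sqrt(2)*c^3/(3*k) - sqrt(3)*c^2/(2*k) - sqrt(2)*c^2/k^2 - sqrt(3)*c/k^2 - 2*sqrt(2)*c/k^3


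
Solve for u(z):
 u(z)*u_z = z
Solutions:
 u(z) = -sqrt(C1 + z^2)
 u(z) = sqrt(C1 + z^2)


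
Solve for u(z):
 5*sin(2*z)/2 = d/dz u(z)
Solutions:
 u(z) = C1 - 5*cos(2*z)/4


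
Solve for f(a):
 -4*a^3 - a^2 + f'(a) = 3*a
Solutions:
 f(a) = C1 + a^4 + a^3/3 + 3*a^2/2


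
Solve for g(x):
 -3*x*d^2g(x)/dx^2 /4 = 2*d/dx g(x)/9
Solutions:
 g(x) = C1 + C2*x^(19/27)


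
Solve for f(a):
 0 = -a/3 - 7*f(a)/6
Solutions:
 f(a) = -2*a/7


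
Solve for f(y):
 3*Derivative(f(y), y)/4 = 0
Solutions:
 f(y) = C1


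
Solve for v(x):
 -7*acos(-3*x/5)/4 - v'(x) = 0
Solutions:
 v(x) = C1 - 7*x*acos(-3*x/5)/4 - 7*sqrt(25 - 9*x^2)/12


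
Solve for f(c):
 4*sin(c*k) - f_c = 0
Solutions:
 f(c) = C1 - 4*cos(c*k)/k


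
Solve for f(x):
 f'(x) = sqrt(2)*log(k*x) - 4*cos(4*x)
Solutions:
 f(x) = C1 + sqrt(2)*x*(log(k*x) - 1) - sin(4*x)


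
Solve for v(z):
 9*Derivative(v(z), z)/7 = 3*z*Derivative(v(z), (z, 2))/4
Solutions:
 v(z) = C1 + C2*z^(19/7)


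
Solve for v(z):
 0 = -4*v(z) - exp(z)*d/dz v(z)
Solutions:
 v(z) = C1*exp(4*exp(-z))


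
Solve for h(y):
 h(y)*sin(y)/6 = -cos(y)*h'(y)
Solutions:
 h(y) = C1*cos(y)^(1/6)


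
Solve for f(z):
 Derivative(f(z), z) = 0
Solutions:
 f(z) = C1


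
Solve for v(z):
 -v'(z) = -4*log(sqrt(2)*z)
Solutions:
 v(z) = C1 + 4*z*log(z) - 4*z + z*log(4)


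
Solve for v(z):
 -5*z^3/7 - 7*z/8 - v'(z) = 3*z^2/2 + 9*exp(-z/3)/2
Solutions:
 v(z) = C1 - 5*z^4/28 - z^3/2 - 7*z^2/16 + 27*exp(-z/3)/2


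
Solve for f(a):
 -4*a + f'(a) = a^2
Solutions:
 f(a) = C1 + a^3/3 + 2*a^2


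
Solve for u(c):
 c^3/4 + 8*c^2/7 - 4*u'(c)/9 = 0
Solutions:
 u(c) = C1 + 9*c^4/64 + 6*c^3/7


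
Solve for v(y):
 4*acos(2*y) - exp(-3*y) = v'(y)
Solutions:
 v(y) = C1 + 4*y*acos(2*y) - 2*sqrt(1 - 4*y^2) + exp(-3*y)/3


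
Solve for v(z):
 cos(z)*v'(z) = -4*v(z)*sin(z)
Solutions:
 v(z) = C1*cos(z)^4


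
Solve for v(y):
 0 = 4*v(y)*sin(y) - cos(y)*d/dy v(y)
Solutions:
 v(y) = C1/cos(y)^4


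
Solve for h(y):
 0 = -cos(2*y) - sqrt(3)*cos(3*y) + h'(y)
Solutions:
 h(y) = C1 + sin(2*y)/2 + sqrt(3)*sin(3*y)/3


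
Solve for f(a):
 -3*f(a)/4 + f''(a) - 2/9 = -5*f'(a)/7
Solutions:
 f(a) = C1*exp(a*(-5 + 2*sqrt(43))/14) + C2*exp(-a*(5 + 2*sqrt(43))/14) - 8/27


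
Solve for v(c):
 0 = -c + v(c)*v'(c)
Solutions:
 v(c) = -sqrt(C1 + c^2)
 v(c) = sqrt(C1 + c^2)


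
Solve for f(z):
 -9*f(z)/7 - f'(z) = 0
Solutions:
 f(z) = C1*exp(-9*z/7)


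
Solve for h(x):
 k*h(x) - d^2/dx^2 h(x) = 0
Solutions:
 h(x) = C1*exp(-sqrt(k)*x) + C2*exp(sqrt(k)*x)


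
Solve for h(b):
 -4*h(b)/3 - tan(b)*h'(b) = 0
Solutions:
 h(b) = C1/sin(b)^(4/3)


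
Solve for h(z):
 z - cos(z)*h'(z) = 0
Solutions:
 h(z) = C1 + Integral(z/cos(z), z)


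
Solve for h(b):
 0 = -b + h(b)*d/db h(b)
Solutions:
 h(b) = -sqrt(C1 + b^2)
 h(b) = sqrt(C1 + b^2)


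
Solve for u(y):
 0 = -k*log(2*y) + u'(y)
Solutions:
 u(y) = C1 + k*y*log(y) - k*y + k*y*log(2)


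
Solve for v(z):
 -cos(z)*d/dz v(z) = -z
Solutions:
 v(z) = C1 + Integral(z/cos(z), z)


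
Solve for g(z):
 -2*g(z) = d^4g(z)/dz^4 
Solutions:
 g(z) = (C1*sin(2^(3/4)*z/2) + C2*cos(2^(3/4)*z/2))*exp(-2^(3/4)*z/2) + (C3*sin(2^(3/4)*z/2) + C4*cos(2^(3/4)*z/2))*exp(2^(3/4)*z/2)


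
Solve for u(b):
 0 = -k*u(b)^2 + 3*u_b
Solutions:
 u(b) = -3/(C1 + b*k)


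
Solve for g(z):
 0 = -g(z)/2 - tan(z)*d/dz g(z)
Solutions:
 g(z) = C1/sqrt(sin(z))


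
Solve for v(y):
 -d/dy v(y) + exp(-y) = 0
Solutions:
 v(y) = C1 - exp(-y)


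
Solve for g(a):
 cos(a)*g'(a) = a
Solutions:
 g(a) = C1 + Integral(a/cos(a), a)


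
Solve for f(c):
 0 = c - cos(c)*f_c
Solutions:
 f(c) = C1 + Integral(c/cos(c), c)


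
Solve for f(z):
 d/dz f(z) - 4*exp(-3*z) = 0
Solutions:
 f(z) = C1 - 4*exp(-3*z)/3


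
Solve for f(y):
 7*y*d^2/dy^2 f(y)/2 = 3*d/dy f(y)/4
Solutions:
 f(y) = C1 + C2*y^(17/14)


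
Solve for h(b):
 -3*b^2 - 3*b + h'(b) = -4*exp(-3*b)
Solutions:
 h(b) = C1 + b^3 + 3*b^2/2 + 4*exp(-3*b)/3


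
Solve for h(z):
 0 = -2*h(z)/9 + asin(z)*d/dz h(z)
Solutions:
 h(z) = C1*exp(2*Integral(1/asin(z), z)/9)


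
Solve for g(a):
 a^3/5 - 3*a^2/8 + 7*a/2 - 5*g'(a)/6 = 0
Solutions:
 g(a) = C1 + 3*a^4/50 - 3*a^3/20 + 21*a^2/10


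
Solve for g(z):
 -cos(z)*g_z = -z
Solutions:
 g(z) = C1 + Integral(z/cos(z), z)


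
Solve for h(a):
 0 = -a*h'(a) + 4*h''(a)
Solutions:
 h(a) = C1 + C2*erfi(sqrt(2)*a/4)


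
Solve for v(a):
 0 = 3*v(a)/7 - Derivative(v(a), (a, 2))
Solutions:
 v(a) = C1*exp(-sqrt(21)*a/7) + C2*exp(sqrt(21)*a/7)


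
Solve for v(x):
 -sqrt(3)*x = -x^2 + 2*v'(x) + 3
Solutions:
 v(x) = C1 + x^3/6 - sqrt(3)*x^2/4 - 3*x/2


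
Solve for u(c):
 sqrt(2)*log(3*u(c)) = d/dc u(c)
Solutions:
 -sqrt(2)*Integral(1/(log(_y) + log(3)), (_y, u(c)))/2 = C1 - c


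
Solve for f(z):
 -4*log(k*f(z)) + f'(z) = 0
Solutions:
 li(k*f(z))/k = C1 + 4*z


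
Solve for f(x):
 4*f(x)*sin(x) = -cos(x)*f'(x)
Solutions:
 f(x) = C1*cos(x)^4


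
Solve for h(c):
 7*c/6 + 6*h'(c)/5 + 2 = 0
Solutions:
 h(c) = C1 - 35*c^2/72 - 5*c/3


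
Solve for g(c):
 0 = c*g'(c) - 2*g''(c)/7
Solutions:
 g(c) = C1 + C2*erfi(sqrt(7)*c/2)


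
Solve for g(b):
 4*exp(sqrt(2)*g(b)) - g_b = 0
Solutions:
 g(b) = sqrt(2)*(2*log(-1/(C1 + 4*b)) - log(2))/4


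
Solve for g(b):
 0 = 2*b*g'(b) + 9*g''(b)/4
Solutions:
 g(b) = C1 + C2*erf(2*b/3)


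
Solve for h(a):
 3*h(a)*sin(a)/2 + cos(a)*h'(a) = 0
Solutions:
 h(a) = C1*cos(a)^(3/2)


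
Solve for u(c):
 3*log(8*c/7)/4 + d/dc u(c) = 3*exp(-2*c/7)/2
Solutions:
 u(c) = C1 - 3*c*log(c)/4 + 3*c*(-3*log(2) + 1 + log(7))/4 - 21*exp(-2*c/7)/4


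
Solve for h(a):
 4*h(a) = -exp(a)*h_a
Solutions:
 h(a) = C1*exp(4*exp(-a))


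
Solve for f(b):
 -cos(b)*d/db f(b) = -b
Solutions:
 f(b) = C1 + Integral(b/cos(b), b)


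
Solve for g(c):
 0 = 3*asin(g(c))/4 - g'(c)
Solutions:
 Integral(1/asin(_y), (_y, g(c))) = C1 + 3*c/4


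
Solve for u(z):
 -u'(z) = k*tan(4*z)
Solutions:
 u(z) = C1 + k*log(cos(4*z))/4


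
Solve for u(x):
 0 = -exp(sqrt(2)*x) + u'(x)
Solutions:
 u(x) = C1 + sqrt(2)*exp(sqrt(2)*x)/2


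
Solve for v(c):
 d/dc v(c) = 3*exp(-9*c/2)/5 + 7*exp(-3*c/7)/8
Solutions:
 v(c) = C1 - 2*exp(-9*c/2)/15 - 49*exp(-3*c/7)/24


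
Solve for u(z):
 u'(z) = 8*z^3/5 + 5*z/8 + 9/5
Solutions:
 u(z) = C1 + 2*z^4/5 + 5*z^2/16 + 9*z/5


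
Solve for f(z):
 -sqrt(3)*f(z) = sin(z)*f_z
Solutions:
 f(z) = C1*(cos(z) + 1)^(sqrt(3)/2)/(cos(z) - 1)^(sqrt(3)/2)


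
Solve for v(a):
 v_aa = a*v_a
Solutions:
 v(a) = C1 + C2*erfi(sqrt(2)*a/2)


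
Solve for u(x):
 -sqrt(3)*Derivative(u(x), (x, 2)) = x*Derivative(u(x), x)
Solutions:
 u(x) = C1 + C2*erf(sqrt(2)*3^(3/4)*x/6)


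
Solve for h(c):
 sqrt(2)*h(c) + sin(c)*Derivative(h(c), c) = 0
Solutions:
 h(c) = C1*(cos(c) + 1)^(sqrt(2)/2)/(cos(c) - 1)^(sqrt(2)/2)


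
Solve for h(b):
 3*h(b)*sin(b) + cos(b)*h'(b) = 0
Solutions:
 h(b) = C1*cos(b)^3


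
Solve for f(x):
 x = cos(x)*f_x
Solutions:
 f(x) = C1 + Integral(x/cos(x), x)


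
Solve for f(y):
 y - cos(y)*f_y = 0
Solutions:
 f(y) = C1 + Integral(y/cos(y), y)


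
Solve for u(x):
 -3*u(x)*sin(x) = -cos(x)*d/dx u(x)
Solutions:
 u(x) = C1/cos(x)^3


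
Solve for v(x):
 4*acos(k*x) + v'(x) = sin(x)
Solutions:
 v(x) = C1 - 4*Piecewise((x*acos(k*x) - sqrt(-k^2*x^2 + 1)/k, Ne(k, 0)), (pi*x/2, True)) - cos(x)


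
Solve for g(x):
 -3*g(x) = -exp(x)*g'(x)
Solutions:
 g(x) = C1*exp(-3*exp(-x))


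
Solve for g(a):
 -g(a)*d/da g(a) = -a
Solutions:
 g(a) = -sqrt(C1 + a^2)
 g(a) = sqrt(C1 + a^2)


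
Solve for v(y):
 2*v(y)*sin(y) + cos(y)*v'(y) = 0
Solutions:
 v(y) = C1*cos(y)^2


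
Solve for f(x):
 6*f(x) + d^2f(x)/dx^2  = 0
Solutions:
 f(x) = C1*sin(sqrt(6)*x) + C2*cos(sqrt(6)*x)


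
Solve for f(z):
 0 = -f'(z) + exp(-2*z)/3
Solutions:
 f(z) = C1 - exp(-2*z)/6


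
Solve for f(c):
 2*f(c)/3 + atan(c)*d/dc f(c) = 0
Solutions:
 f(c) = C1*exp(-2*Integral(1/atan(c), c)/3)


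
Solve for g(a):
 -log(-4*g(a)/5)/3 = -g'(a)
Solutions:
 -3*Integral(1/(log(-_y) - log(5) + 2*log(2)), (_y, g(a))) = C1 - a


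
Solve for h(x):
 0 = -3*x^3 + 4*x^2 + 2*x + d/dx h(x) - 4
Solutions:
 h(x) = C1 + 3*x^4/4 - 4*x^3/3 - x^2 + 4*x


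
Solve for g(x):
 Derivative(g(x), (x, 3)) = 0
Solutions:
 g(x) = C1 + C2*x + C3*x^2


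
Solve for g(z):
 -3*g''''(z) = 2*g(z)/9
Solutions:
 g(z) = (C1*sin(2^(3/4)*3^(1/4)*z/6) + C2*cos(2^(3/4)*3^(1/4)*z/6))*exp(-2^(3/4)*3^(1/4)*z/6) + (C3*sin(2^(3/4)*3^(1/4)*z/6) + C4*cos(2^(3/4)*3^(1/4)*z/6))*exp(2^(3/4)*3^(1/4)*z/6)


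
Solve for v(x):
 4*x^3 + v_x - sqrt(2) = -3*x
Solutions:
 v(x) = C1 - x^4 - 3*x^2/2 + sqrt(2)*x


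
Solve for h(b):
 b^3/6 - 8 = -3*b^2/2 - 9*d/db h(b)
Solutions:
 h(b) = C1 - b^4/216 - b^3/18 + 8*b/9


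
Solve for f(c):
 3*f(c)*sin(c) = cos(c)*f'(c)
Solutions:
 f(c) = C1/cos(c)^3


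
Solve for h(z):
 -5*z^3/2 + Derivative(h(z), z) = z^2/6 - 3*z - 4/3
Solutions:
 h(z) = C1 + 5*z^4/8 + z^3/18 - 3*z^2/2 - 4*z/3


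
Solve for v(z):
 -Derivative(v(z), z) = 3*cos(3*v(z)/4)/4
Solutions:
 3*z/4 - 2*log(sin(3*v(z)/4) - 1)/3 + 2*log(sin(3*v(z)/4) + 1)/3 = C1


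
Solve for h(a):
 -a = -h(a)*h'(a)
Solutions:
 h(a) = -sqrt(C1 + a^2)
 h(a) = sqrt(C1 + a^2)


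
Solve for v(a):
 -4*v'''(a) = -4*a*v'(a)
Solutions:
 v(a) = C1 + Integral(C2*airyai(a) + C3*airybi(a), a)


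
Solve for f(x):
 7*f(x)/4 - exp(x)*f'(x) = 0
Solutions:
 f(x) = C1*exp(-7*exp(-x)/4)


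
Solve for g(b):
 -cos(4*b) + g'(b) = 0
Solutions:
 g(b) = C1 + sin(4*b)/4


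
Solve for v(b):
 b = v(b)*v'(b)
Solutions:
 v(b) = -sqrt(C1 + b^2)
 v(b) = sqrt(C1 + b^2)


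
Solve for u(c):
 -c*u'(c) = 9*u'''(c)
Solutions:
 u(c) = C1 + Integral(C2*airyai(-3^(1/3)*c/3) + C3*airybi(-3^(1/3)*c/3), c)


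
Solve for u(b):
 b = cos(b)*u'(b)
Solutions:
 u(b) = C1 + Integral(b/cos(b), b)


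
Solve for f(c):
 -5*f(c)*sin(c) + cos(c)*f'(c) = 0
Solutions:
 f(c) = C1/cos(c)^5


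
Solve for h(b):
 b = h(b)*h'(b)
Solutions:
 h(b) = -sqrt(C1 + b^2)
 h(b) = sqrt(C1 + b^2)


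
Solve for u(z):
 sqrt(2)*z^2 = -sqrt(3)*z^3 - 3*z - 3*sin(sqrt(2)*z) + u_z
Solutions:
 u(z) = C1 + sqrt(3)*z^4/4 + sqrt(2)*z^3/3 + 3*z^2/2 - 3*sqrt(2)*cos(sqrt(2)*z)/2


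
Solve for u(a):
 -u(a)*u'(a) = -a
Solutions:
 u(a) = -sqrt(C1 + a^2)
 u(a) = sqrt(C1 + a^2)


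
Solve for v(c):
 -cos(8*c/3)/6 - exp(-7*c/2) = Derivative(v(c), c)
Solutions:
 v(c) = C1 - sin(8*c/3)/16 + 2*exp(-7*c/2)/7


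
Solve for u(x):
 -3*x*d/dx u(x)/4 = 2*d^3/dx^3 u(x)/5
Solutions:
 u(x) = C1 + Integral(C2*airyai(-15^(1/3)*x/2) + C3*airybi(-15^(1/3)*x/2), x)


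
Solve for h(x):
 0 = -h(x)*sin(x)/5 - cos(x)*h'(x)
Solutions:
 h(x) = C1*cos(x)^(1/5)


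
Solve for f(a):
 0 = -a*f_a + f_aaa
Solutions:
 f(a) = C1 + Integral(C2*airyai(a) + C3*airybi(a), a)


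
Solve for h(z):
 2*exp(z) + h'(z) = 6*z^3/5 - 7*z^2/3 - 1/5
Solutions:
 h(z) = C1 + 3*z^4/10 - 7*z^3/9 - z/5 - 2*exp(z)


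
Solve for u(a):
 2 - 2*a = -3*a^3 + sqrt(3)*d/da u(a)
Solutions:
 u(a) = C1 + sqrt(3)*a^4/4 - sqrt(3)*a^2/3 + 2*sqrt(3)*a/3


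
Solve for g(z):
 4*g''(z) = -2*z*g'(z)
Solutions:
 g(z) = C1 + C2*erf(z/2)


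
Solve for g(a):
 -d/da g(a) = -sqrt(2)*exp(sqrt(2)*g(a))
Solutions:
 g(a) = sqrt(2)*(2*log(-1/(C1 + sqrt(2)*a)) - log(2))/4


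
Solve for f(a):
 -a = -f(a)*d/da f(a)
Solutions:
 f(a) = -sqrt(C1 + a^2)
 f(a) = sqrt(C1 + a^2)


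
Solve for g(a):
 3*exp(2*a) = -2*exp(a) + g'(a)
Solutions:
 g(a) = C1 + 3*exp(2*a)/2 + 2*exp(a)


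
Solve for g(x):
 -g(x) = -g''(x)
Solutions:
 g(x) = C1*exp(-x) + C2*exp(x)


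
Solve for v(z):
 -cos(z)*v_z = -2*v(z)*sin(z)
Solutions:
 v(z) = C1/cos(z)^2


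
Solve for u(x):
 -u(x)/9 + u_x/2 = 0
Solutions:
 u(x) = C1*exp(2*x/9)


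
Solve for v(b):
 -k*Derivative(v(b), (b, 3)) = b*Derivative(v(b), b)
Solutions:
 v(b) = C1 + Integral(C2*airyai(b*(-1/k)^(1/3)) + C3*airybi(b*(-1/k)^(1/3)), b)


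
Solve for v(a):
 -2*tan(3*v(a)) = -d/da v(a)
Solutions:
 v(a) = -asin(C1*exp(6*a))/3 + pi/3
 v(a) = asin(C1*exp(6*a))/3


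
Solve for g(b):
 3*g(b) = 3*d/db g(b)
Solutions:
 g(b) = C1*exp(b)


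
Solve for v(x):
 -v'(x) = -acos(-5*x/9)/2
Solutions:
 v(x) = C1 + x*acos(-5*x/9)/2 + sqrt(81 - 25*x^2)/10


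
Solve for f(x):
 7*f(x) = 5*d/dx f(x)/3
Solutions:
 f(x) = C1*exp(21*x/5)


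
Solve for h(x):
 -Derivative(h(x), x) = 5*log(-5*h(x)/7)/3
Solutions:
 3*Integral(1/(log(-_y) - log(7) + log(5)), (_y, h(x)))/5 = C1 - x


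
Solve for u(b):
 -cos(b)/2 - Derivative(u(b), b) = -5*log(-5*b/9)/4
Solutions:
 u(b) = C1 + 5*b*log(-b)/4 - 5*b*log(3)/2 - 5*b/4 + 5*b*log(5)/4 - sin(b)/2


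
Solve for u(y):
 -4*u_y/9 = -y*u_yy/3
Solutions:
 u(y) = C1 + C2*y^(7/3)


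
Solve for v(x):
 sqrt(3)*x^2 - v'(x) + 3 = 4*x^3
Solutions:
 v(x) = C1 - x^4 + sqrt(3)*x^3/3 + 3*x


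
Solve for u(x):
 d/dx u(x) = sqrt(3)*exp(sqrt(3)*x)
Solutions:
 u(x) = C1 + exp(sqrt(3)*x)


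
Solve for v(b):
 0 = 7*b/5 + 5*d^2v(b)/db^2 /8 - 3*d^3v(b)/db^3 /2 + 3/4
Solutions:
 v(b) = C1 + C2*b + C3*exp(5*b/12) - 28*b^3/75 - 411*b^2/125


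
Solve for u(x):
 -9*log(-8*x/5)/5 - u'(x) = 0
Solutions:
 u(x) = C1 - 9*x*log(-x)/5 + 9*x*(-3*log(2) + 1 + log(5))/5


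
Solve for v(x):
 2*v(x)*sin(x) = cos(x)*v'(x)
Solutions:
 v(x) = C1/cos(x)^2


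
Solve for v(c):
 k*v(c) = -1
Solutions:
 v(c) = -1/k


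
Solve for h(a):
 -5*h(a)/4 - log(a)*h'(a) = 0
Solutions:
 h(a) = C1*exp(-5*li(a)/4)


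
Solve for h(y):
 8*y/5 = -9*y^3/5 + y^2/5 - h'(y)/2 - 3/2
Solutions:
 h(y) = C1 - 9*y^4/10 + 2*y^3/15 - 8*y^2/5 - 3*y


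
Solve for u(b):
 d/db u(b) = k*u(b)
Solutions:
 u(b) = C1*exp(b*k)


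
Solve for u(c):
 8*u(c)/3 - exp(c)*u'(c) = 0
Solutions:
 u(c) = C1*exp(-8*exp(-c)/3)


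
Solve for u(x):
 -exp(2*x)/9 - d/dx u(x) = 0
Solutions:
 u(x) = C1 - exp(2*x)/18


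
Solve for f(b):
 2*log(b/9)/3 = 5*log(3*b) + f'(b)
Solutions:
 f(b) = C1 - 13*b*log(b)/3 - 19*b*log(3)/3 + 13*b/3


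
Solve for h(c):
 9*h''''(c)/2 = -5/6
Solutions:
 h(c) = C1 + C2*c + C3*c^2 + C4*c^3 - 5*c^4/648


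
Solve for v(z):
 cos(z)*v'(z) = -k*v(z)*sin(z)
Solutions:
 v(z) = C1*exp(k*log(cos(z)))


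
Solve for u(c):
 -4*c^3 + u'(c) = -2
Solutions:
 u(c) = C1 + c^4 - 2*c


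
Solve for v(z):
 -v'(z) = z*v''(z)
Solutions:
 v(z) = C1 + C2*log(z)


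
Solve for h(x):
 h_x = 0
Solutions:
 h(x) = C1


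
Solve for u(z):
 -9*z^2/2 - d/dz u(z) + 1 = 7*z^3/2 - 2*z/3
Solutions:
 u(z) = C1 - 7*z^4/8 - 3*z^3/2 + z^2/3 + z


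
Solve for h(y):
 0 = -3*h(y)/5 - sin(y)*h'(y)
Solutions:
 h(y) = C1*(cos(y) + 1)^(3/10)/(cos(y) - 1)^(3/10)


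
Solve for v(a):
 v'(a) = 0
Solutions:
 v(a) = C1


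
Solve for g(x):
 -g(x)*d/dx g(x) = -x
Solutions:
 g(x) = -sqrt(C1 + x^2)
 g(x) = sqrt(C1 + x^2)


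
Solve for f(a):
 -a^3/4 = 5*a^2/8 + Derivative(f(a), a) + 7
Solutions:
 f(a) = C1 - a^4/16 - 5*a^3/24 - 7*a


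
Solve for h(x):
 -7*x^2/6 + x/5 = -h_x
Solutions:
 h(x) = C1 + 7*x^3/18 - x^2/10


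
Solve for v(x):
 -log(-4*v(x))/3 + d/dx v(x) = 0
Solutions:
 -3*Integral(1/(log(-_y) + 2*log(2)), (_y, v(x))) = C1 - x


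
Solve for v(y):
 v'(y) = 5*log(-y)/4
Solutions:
 v(y) = C1 + 5*y*log(-y)/4 - 5*y/4


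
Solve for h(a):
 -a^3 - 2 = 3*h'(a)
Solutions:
 h(a) = C1 - a^4/12 - 2*a/3


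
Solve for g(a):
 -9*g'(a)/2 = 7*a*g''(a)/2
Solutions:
 g(a) = C1 + C2/a^(2/7)


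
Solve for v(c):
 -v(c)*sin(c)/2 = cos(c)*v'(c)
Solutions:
 v(c) = C1*sqrt(cos(c))


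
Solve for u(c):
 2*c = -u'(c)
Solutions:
 u(c) = C1 - c^2


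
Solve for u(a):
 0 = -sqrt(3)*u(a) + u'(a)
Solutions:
 u(a) = C1*exp(sqrt(3)*a)


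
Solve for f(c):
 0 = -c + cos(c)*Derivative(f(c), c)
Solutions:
 f(c) = C1 + Integral(c/cos(c), c)


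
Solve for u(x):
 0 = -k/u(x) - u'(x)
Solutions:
 u(x) = -sqrt(C1 - 2*k*x)
 u(x) = sqrt(C1 - 2*k*x)


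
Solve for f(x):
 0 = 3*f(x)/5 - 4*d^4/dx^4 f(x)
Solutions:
 f(x) = C1*exp(-sqrt(2)*3^(1/4)*5^(3/4)*x/10) + C2*exp(sqrt(2)*3^(1/4)*5^(3/4)*x/10) + C3*sin(sqrt(2)*3^(1/4)*5^(3/4)*x/10) + C4*cos(sqrt(2)*3^(1/4)*5^(3/4)*x/10)


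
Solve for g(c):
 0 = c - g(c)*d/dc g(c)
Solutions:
 g(c) = -sqrt(C1 + c^2)
 g(c) = sqrt(C1 + c^2)


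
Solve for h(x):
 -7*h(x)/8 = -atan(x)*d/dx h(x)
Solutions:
 h(x) = C1*exp(7*Integral(1/atan(x), x)/8)


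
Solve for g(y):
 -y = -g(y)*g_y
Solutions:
 g(y) = -sqrt(C1 + y^2)
 g(y) = sqrt(C1 + y^2)


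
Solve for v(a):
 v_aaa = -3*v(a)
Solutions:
 v(a) = C3*exp(-3^(1/3)*a) + (C1*sin(3^(5/6)*a/2) + C2*cos(3^(5/6)*a/2))*exp(3^(1/3)*a/2)


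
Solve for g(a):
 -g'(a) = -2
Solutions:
 g(a) = C1 + 2*a


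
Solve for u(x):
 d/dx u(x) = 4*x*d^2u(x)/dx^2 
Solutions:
 u(x) = C1 + C2*x^(5/4)


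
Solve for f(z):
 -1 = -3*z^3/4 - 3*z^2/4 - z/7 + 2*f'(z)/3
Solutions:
 f(z) = C1 + 9*z^4/32 + 3*z^3/8 + 3*z^2/28 - 3*z/2


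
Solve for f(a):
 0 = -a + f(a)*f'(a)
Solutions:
 f(a) = -sqrt(C1 + a^2)
 f(a) = sqrt(C1 + a^2)


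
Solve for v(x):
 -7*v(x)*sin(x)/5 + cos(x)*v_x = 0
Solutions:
 v(x) = C1/cos(x)^(7/5)


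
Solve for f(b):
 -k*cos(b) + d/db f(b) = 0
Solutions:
 f(b) = C1 + k*sin(b)


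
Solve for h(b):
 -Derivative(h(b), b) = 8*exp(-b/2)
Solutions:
 h(b) = C1 + 16*exp(-b/2)


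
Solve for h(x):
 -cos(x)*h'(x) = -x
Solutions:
 h(x) = C1 + Integral(x/cos(x), x)


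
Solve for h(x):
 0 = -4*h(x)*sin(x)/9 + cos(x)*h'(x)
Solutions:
 h(x) = C1/cos(x)^(4/9)


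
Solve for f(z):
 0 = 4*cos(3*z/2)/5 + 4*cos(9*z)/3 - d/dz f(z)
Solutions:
 f(z) = C1 + 8*sin(3*z/2)/15 + 4*sin(9*z)/27


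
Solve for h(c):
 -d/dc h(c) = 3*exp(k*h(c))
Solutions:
 h(c) = Piecewise((log(1/(C1*k + 3*c*k))/k, Ne(k, 0)), (nan, True))
 h(c) = Piecewise((C1 - 3*c, Eq(k, 0)), (nan, True))


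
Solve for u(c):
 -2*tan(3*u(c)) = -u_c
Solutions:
 u(c) = -asin(C1*exp(6*c))/3 + pi/3
 u(c) = asin(C1*exp(6*c))/3


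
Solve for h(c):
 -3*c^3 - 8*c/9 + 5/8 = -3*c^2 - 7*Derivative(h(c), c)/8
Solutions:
 h(c) = C1 + 6*c^4/7 - 8*c^3/7 + 32*c^2/63 - 5*c/7


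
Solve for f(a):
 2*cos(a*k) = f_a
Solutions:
 f(a) = C1 + 2*sin(a*k)/k


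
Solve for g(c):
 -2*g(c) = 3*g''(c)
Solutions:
 g(c) = C1*sin(sqrt(6)*c/3) + C2*cos(sqrt(6)*c/3)


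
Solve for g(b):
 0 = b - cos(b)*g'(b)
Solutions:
 g(b) = C1 + Integral(b/cos(b), b)


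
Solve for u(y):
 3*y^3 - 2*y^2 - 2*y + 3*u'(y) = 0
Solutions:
 u(y) = C1 - y^4/4 + 2*y^3/9 + y^2/3


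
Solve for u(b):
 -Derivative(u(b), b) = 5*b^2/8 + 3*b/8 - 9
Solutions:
 u(b) = C1 - 5*b^3/24 - 3*b^2/16 + 9*b


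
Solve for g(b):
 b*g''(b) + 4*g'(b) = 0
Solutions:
 g(b) = C1 + C2/b^3
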